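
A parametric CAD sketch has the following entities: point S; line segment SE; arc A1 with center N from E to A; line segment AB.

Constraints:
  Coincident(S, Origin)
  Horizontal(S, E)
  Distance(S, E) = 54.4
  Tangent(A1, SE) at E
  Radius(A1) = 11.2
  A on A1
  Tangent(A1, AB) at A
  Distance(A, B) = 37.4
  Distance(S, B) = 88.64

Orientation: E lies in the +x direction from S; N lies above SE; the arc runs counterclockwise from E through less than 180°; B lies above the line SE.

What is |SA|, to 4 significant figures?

65.32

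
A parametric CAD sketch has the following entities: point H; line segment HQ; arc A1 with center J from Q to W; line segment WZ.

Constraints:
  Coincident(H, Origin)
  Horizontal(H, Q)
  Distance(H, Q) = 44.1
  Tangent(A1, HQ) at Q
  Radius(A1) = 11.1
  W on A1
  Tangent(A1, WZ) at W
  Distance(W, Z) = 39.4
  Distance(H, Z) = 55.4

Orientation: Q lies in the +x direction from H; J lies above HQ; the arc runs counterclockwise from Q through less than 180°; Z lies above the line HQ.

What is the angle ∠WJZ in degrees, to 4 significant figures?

74.27°

H is at the origin; H and Q share the same y with |HQ| = 44.1 and Q on the +x side, so Q = (44.10, 0.000). A1 meets HQ tangentially, so JQ is at right angles to HQ, so J = Q + (0, 11.1) = (44.10, 11.10). Since JW ⟂ WZ (tangency), |JZ| = √(11.1² + 39.4²) = 40.93 regardless of where W sits on A1. So Z lies on both circle(H, 55.4) and circle(J, 40.93); the above-HQ intersection is Z = (27.08, 48.33). W is the foot of the tangent from Z: W = (52.57, 18.28).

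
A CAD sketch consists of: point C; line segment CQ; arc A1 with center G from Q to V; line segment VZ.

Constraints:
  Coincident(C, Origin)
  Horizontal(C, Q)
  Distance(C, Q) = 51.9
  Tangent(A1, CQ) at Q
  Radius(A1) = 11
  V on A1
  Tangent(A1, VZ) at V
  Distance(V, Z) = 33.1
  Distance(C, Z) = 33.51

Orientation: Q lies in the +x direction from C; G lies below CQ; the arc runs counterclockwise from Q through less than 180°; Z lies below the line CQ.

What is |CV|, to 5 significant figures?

44.287

C is at the origin; C and Q share the same y with |CQ| = 51.9 and Q on the +x side, so Q = (51.900, 0.0000). Since A1 is tangent to CQ there, GQ ⟂ CQ, so G = Q + (0, -11) = (51.900, -11.000). Since GV ⟂ VZ (tangency), |GZ| = √(11.0² + 33.1²) = 34.880 regardless of where V sits on A1. So Z lies on both circle(C, 33.51) and circle(G, 34.880); the below-CQ intersection is Z = (20.614, -26.420). V is the foot of the tangent from Z: V = (44.174, -3.1704).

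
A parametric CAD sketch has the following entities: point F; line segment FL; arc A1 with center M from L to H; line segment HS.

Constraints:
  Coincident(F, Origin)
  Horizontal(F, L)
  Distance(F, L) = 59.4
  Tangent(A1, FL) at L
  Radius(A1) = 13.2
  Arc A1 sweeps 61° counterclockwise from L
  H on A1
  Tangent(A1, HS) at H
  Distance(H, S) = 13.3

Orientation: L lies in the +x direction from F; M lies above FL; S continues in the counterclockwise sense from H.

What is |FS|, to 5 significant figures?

79.558

On A1, L sits at bearing -90° from M; a 61° counterclockwise sweep puts H at bearing -29°, so H = M + 13.2·(cos -29°, sin -29°) = (70.945, 6.8005). Since A1 is tangent to HS there, MH ⟂ HS, so HS runs along (−sin -29°, cos -29°); with |HS| = 13.3, S = (77.393, 18.433). Then |FS| = |S − F| = 79.558.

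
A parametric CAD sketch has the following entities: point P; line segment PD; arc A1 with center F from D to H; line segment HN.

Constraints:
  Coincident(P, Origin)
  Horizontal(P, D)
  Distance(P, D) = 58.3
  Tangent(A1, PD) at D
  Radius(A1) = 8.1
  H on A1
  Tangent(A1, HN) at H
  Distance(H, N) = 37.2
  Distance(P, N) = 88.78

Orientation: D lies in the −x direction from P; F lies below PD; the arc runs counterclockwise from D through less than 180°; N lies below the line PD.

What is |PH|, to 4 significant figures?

66.05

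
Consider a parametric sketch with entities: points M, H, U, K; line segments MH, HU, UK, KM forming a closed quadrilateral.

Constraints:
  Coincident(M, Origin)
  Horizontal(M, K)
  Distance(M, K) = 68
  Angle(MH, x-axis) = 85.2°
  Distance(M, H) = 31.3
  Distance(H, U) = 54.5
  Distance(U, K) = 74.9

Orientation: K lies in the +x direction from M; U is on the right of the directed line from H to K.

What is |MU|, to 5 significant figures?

23.223

Checks: |HU| = 54.50 ✓; |UK| = 74.90 ✓.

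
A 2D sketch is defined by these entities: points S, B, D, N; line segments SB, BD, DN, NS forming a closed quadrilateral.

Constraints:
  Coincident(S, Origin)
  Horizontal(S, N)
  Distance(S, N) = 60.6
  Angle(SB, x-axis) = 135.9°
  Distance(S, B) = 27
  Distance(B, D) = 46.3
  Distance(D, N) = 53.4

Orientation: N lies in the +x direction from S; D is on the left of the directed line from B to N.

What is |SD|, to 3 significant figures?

44.1

Checks: |SN| = 60.60 ✓; |SB| = 27.00 ✓; |BD| = 46.30 ✓; |DN| = 53.40 ✓.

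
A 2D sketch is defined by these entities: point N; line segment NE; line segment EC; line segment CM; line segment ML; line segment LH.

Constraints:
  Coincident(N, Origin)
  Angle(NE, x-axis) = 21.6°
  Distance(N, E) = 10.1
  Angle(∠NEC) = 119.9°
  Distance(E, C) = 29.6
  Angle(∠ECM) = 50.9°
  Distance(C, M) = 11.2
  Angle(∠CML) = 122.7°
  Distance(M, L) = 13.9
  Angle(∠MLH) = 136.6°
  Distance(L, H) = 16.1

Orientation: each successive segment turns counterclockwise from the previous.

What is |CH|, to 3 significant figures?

31.7

N is at the origin; NE runs at 21.6° with length 10.1, so E = (9.39, 3.72). ∠NEC = 119.9° gives EC at 81.7° from the x-axis; with |EC| = 29.6, C = (13.7, 33.0). ∠ECM = 50.9° gives CM at -149° from the x-axis; with |CM| = 11.2, M = (4.04, 27.3). ∠CML = 122.7° gives ML at -91.9° from the x-axis; with |ML| = 13.9, L = (3.58, 13.4). ∠MLH = 136.6° gives LH at -48.5° from the x-axis; with |LH| = 16.1, H = (14.3, 1.32). Then |CH| = |H − C| = 31.7.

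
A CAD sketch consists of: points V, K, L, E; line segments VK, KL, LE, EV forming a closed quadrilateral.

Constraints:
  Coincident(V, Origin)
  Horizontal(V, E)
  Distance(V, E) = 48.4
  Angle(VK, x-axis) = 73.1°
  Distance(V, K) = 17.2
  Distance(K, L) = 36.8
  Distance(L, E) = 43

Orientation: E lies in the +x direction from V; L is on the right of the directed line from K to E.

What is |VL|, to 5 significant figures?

22.464

Checks: |KL| = 36.80 ✓; |LE| = 43.00 ✓.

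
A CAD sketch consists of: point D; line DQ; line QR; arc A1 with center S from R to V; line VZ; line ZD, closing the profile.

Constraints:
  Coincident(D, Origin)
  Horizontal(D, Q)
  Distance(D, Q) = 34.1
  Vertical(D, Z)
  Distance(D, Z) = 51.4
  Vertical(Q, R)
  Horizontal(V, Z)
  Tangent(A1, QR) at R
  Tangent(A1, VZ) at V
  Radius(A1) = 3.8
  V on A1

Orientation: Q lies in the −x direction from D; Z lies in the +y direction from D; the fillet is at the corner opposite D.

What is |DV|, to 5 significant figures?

59.666

The virtual corner opposite D is at (-34.100, 51.400). A1 meets QR tangentially, so SR is at right angles to QR and A1 meets VZ tangentially, so SV is at right angles to VZ, with radius 3.8, so the center S sits 3.8 in from both sides at S = (-30.300, 47.600). That places the tangent points at R = (-34.100, 47.600) on QR and V = (-30.300, 51.400) on VZ. Then |DV| = |V − D| = 59.666.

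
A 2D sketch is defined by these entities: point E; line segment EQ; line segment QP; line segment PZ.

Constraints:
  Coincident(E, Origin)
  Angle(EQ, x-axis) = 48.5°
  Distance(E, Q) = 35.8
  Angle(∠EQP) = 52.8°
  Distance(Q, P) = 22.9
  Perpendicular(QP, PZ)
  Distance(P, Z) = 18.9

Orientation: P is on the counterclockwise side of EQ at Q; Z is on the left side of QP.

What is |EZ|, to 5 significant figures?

9.6974

E is at the origin; EQ runs at 48.5° with length 35.8, so Q = 35.8·(cos 48.5°, sin 48.5°) = (23.722, 26.813). ∠EQP = 52.8°, so QP runs at 48.5° + (180° − 52.8°) = 175.70° from the x-axis; with |QP| = 22.9, P = Q + 22.9·(cos 175.70°, sin 175.70°) = (0.88626, 28.530). QP ⟂ PZ; with |PZ| = 18.9 on the left of QP, Z = P + 18.9·(-0.074979, -0.99719) = (-0.53084, 9.6828). Then |EZ| = |Z − E| = 9.6974.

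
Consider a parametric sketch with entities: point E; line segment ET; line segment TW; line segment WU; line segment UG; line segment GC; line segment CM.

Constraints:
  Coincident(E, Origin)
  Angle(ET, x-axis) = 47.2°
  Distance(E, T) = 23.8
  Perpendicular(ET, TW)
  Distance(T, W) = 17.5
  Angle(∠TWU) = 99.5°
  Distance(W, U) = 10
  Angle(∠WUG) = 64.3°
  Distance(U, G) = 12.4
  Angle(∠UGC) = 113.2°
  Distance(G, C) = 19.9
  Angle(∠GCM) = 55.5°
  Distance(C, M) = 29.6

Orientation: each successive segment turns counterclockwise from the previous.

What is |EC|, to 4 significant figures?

37.46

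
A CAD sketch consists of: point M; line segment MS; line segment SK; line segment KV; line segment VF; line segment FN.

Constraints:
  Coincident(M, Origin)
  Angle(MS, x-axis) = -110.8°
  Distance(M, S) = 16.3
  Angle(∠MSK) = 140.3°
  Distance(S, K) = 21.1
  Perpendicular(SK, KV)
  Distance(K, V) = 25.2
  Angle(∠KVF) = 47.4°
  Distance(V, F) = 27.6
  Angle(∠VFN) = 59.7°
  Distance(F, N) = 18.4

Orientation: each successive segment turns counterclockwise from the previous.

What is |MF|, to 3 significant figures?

13.9

M is at the origin; MS runs at -110.8° with length 16.3, so S = (-5.79, -15.2). ∠MSK = 140.3° gives SK at -71.1° from the x-axis; with |SK| = 21.1, K = (1.05, -35.2). SK ⟂ KV, so KV runs at 18.9°; with |KV| = 25.2, V = (24.9, -27.0). ∠KVF = 47.4° gives VF at 152° from the x-axis; with |VF| = 27.6, F = (0.632, -13.9). Then |MF| = |F − M| = 13.9.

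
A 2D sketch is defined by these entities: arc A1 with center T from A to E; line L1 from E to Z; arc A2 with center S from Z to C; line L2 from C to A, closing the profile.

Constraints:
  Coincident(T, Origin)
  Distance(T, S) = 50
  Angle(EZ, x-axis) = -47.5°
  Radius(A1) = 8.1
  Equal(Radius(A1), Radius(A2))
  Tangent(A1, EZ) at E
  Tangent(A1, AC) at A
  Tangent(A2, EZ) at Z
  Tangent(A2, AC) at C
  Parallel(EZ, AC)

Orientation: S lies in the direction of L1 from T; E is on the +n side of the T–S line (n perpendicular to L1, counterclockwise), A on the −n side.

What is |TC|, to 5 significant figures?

50.652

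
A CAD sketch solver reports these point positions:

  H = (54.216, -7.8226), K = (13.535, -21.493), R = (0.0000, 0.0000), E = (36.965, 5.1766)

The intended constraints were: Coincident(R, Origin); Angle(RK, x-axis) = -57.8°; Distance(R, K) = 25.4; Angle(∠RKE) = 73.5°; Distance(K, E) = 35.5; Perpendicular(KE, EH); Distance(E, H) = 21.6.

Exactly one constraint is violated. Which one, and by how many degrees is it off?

Perpendicular(KE, EH) — off by 4.30°.

R = (0.00, 0.00) ✓; RK at -57.80° ✓; |RK| = 25.40 ✓; ∠RKE = 73.50° ✓; |KE| = 35.50 ✓; ∠(KE, EH) = 85.70° ✗; |EH| = 21.60 ✓.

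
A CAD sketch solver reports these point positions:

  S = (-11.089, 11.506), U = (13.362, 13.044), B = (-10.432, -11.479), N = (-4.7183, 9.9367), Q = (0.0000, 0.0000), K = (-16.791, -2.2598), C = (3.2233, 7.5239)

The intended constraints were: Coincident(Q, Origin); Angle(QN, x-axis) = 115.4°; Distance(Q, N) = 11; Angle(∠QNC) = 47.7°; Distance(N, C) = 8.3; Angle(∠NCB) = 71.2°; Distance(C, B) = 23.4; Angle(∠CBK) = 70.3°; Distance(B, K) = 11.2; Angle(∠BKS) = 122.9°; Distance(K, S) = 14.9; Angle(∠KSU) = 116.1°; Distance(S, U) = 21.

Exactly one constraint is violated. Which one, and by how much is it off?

Distance(S, U) = 21 — off by 3.50.

Q = (0.00, 0.00) ✓; QN at 115.4° ✓; |QN| = 11.00 ✓; ∠QNC = 47.70° ✓; |NC| = 8.300 ✓; ∠NCB = 71.20° ✓; |CB| = 23.40 ✓; ∠CBK = 70.30° ✓; |BK| = 11.20 ✓; ∠BKS = 122.9° ✓; |KS| = 14.90 ✓; ∠KSU = 116.1° ✓; |SU| = 24.50 ✗.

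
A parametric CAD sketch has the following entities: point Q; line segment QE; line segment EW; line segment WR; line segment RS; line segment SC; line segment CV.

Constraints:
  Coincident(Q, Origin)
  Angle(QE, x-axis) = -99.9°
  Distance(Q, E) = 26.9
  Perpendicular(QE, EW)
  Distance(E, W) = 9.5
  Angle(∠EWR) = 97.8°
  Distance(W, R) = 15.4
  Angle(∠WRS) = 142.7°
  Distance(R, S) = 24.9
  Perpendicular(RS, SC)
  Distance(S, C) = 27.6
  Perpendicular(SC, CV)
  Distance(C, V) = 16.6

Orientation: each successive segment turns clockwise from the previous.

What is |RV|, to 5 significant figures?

28.821

Q is at the origin; QE runs at -99.9° with length 26.9, so E = (-4.6249, -26.499). QE is perpendicular to EW, so EW runs at 170.10°; with |EW| = 9.5, W = (-13.983, -24.866). ∠EWR = 97.8° gives WR at 87.900° from the x-axis; with |WR| = 15.4, R = (-13.419, -9.4765). ∠WRS = 142.7° gives RS at 50.600° from the x-axis; with |RS| = 24.9, S = (2.3857, 9.7646). RS ⟂ SC, so SC runs at -39.400°; with |SC| = 27.6, C = (23.713, -7.7540). SC ⟂ CV, so CV runs at -129.40°; with |CV| = 16.6, V = (13.177, -20.581). Then |RV| = |V − R| = 28.821.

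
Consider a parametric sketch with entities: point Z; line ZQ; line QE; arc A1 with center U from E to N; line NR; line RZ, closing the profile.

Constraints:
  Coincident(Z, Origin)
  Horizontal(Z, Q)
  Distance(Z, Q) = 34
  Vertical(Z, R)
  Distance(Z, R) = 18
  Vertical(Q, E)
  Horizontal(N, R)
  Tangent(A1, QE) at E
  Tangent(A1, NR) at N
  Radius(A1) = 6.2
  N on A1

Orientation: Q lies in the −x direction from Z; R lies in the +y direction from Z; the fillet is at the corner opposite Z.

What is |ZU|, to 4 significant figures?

30.20

Z is at the origin; Z and Q share the same y with |ZQ| = 34.0 and Q on the −x side, so Q = (-34.00, 0.000). ZR is vertical with |ZR| = 18.0 and R on the +y side, so R = (0.000, 18.00). The virtual corner opposite Z is at (-34.00, 18.00). Tangency of A1 to QE means the radius UE is perpendicular to QE and the tangent condition forces UN to be normal to NR, with radius 6.2, so the center U sits 6.2 in from both sides at U = (-27.80, 11.80). Then |ZU| = |U − Z| = 30.20.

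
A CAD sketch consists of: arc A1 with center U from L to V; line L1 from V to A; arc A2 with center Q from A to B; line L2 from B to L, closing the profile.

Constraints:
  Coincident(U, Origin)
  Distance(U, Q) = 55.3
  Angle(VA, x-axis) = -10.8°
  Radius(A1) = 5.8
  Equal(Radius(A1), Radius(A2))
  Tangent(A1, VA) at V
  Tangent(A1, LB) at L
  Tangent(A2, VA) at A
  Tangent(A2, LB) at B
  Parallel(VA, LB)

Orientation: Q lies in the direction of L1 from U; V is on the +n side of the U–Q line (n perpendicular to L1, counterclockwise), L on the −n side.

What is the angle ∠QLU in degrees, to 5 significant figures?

84.013°

The slot axis is L1's direction at -10.8°, so u = (cos -10.8°, sin -10.8°) = (0.98229, -0.18738) and n = (−sin -10.8°, cos -10.8°) = (0.18738, 0.98229). U is at the origin and Q lies 55.3 along u from U, so Q = 55.3·u = (54.320, -10.362). Tangency of A1 to both parallel lines with radius 5.8 puts V and L at U ± 5.8·n: V = (1.0868, 5.6973), L = (-1.0868, -5.6973). Then cos ∠QLU = LQ·LU / (|LQ||LU|), giving 84.013°.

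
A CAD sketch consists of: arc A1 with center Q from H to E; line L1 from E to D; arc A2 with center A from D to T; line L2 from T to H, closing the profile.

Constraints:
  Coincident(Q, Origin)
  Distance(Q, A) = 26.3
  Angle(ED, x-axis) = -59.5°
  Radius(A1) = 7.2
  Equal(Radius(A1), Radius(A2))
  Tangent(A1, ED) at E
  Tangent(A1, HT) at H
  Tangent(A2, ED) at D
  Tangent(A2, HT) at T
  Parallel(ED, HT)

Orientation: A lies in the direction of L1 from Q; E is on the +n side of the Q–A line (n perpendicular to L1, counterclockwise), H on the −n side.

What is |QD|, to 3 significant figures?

27.3

The slot axis is L1's direction at -59.5°, so u = (cos -59.5°, sin -59.5°) = (0.508, -0.862) and n = (−sin -59.5°, cos -59.5°) = (0.862, 0.508). Q is at the origin and A lies 26.3 along u from Q, so A = 26.3·u = (13.3, -22.7). Tangency of A1 to both parallel lines with radius 7.2 puts E and H at Q ± 7.2·n: E = (6.20, 3.65), H = (-6.20, -3.65). Equal radii place D and T the same way about A: D = A + 7.2·n = (19.6, -19.0), T = A − 7.2·n = (7.14, -26.3). Then |QD| = |D − Q| = 27.3.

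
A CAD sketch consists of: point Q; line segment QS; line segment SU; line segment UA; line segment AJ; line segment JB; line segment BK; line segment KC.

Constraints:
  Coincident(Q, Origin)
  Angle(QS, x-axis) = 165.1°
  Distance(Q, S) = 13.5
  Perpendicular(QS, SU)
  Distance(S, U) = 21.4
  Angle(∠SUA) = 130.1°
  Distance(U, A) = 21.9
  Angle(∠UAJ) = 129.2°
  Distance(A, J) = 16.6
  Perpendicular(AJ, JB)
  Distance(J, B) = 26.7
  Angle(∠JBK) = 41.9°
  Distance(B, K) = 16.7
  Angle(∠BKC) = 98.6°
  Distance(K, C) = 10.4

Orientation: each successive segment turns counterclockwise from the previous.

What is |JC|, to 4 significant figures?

7.720

∠JBK = 41.9° gives BK at -136.1° from the x-axis; with |BK| = 16.7, K = (0.4903, -21.32). ∠BKC = 98.6° gives KC at -54.70° from the x-axis; with |KC| = 10.4, C = (6.500, -29.80). Then |JC| = |C − J| = 7.720.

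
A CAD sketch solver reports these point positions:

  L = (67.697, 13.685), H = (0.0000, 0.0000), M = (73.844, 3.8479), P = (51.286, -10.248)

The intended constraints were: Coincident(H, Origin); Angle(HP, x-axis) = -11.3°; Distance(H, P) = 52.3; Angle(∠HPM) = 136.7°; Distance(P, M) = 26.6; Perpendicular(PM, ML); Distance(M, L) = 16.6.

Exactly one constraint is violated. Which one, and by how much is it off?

Distance(M, L) = 16.6 — off by 5.00.

H = (0.00, 0.00) ✓; HP at -11.30° ✓; |HP| = 52.30 ✓; ∠HPM = 136.7° ✓; |PM| = 26.60 ✓; ∠(PM, ML) = 90.00° ✓; |ML| = 11.60 ✗.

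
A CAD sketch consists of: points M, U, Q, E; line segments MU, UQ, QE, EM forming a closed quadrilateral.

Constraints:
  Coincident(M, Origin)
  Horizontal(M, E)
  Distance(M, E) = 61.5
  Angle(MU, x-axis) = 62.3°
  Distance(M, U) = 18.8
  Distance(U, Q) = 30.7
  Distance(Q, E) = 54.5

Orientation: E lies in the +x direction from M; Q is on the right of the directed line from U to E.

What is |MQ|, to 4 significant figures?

16.61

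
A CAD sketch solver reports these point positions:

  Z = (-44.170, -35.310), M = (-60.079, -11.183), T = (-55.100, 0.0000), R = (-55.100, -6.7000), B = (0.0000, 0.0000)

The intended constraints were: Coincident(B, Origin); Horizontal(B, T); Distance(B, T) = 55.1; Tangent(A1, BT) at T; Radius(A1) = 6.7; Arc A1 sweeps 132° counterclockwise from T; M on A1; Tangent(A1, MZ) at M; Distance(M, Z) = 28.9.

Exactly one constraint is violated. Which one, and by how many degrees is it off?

Tangent(A1, MZ) at M — off by 8.60°.

B = (0.00, 0.00) ✓; B.y = 0.00, T.y = 0.00 ✓; |BT| = 55.10 ✓; ∠(RT, TB) = 90.00° ✓; |RT| = 6.700 ✓; bearing(R→M) − bearing(R→T) = 132.0° ✓; |RM| = 6.700 ✓; ∠(RM, MZ) = 98.60° ✗; |MZ| = 28.90 ✓.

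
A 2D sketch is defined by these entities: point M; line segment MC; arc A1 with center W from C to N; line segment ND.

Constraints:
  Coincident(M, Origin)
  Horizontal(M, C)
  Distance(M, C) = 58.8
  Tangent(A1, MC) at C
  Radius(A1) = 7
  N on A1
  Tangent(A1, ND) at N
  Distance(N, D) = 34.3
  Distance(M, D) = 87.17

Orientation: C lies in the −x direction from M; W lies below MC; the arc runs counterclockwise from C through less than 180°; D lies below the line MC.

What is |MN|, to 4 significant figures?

65.24

M is at the origin; M and C share the same y with |MC| = 58.8 and C on the −x side, so C = (-58.80, 0.000). Tangency of A1 to MC means the radius WC is perpendicular to MC, so W = C + (0, -7) = (-58.80, -7.000). Since WN ⟂ ND (tangency), |WD| = √(7.0² + 34.3²) = 35.01 regardless of where N sits on A1. So D lies on both circle(M, 87.17) and circle(W, 35.01); the below-MC intersection is D = (-79.85, -34.97). N is the foot of the tangent from D: N = (-65.12, -3.995).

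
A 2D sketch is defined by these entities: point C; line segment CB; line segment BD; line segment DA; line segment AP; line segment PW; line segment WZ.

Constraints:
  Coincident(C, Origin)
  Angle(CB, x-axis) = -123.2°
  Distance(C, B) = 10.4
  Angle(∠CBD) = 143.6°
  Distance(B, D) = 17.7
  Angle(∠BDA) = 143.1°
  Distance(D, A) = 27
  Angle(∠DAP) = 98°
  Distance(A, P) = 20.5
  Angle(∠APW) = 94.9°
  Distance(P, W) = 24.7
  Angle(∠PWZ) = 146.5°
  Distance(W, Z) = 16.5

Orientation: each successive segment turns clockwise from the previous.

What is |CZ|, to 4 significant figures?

7.497

C is at the origin; CB runs at -123.2° with length 10.4, so B = (-5.695, -8.702). ∠CBD = 143.6° gives BD at -159.6° from the x-axis; with |BD| = 17.7, D = (-22.28, -14.87). ∠BDA = 143.1° gives DA at 163.5° from the x-axis; with |DA| = 27.0, A = (-48.17, -7.204). ∠DAP = 98.0° gives AP at 81.50° from the x-axis; with |AP| = 20.5, P = (-45.14, 13.07). ∠APW = 94.9° gives PW at -3.600° from the x-axis; with |PW| = 24.7, W = (-20.49, 11.52). ∠PWZ = 146.5° gives WZ at -37.10° from the x-axis; with |WZ| = 16.5, Z = (-7.331, 1.567). Then |CZ| = |Z − C| = 7.497.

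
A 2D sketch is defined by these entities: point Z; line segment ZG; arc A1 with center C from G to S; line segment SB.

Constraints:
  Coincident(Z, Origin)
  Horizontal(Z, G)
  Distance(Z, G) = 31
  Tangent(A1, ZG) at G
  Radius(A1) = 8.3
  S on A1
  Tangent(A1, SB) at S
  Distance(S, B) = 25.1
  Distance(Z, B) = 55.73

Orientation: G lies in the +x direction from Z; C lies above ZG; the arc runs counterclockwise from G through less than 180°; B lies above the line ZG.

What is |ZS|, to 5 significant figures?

39.116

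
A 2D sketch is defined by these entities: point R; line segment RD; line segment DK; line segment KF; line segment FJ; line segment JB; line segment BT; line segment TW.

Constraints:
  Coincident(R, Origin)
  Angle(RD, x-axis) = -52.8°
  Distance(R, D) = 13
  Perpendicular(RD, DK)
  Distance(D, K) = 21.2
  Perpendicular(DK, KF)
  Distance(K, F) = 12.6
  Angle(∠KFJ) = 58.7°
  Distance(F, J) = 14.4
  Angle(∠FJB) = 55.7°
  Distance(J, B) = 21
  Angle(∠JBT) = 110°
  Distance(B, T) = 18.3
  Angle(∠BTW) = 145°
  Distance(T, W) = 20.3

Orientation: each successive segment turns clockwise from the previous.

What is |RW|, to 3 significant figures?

47.1

R is at the origin; RD runs at -52.8° with length 13.0, so D = (7.86, -10.4). The perpendicularity gives DK at right angles to RD, so DK runs at -143°; with |DK| = 21.2, K = (-9.03, -23.2). The perpendicularity gives KF at right angles to DK, so KF runs at 127°; with |KF| = 12.6, F = (-16.6, -13.1). ∠KFJ = 58.7° gives FJ at 5.90° from the x-axis; with |FJ| = 14.4, J = (-2.32, -11.7). ∠FJB = 55.7° gives JB at -118° from the x-axis; with |JB| = 21.0, B = (-12.3, -30.1). ∠JBT = 110.0° gives BT at 172° from the x-axis; with |BT| = 18.3, T = (-30.4, -27.5). ∠BTW = 145.0° gives TW at 137° from the x-axis; with |TW| = 20.3, W = (-45.2, -13.5). Then |RW| = |W − R| = 47.1.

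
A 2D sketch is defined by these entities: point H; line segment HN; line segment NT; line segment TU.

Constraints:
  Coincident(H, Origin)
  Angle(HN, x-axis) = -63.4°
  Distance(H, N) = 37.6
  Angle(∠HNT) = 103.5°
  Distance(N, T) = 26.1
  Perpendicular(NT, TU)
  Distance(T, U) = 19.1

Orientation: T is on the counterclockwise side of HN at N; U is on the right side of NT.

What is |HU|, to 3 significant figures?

65.7

H is at the origin; HN runs at -63.4° with length 37.6, so N = 37.6·(cos -63.4°, sin -63.4°) = (16.8, -33.6). ∠HNT = 103.5°, so NT runs at -63.4° + (180° − 103.5°) = 13.1° from the x-axis; with |NT| = 26.1, T = N + 26.1·(cos 13.1°, sin 13.1°) = (42.3, -27.7). NT is perpendicular to TU; with |TU| = 19.1 on the right of NT, U = T + 19.1·(0.227, -0.974) = (46.6, -46.3). Then |HU| = |U − H| = 65.7.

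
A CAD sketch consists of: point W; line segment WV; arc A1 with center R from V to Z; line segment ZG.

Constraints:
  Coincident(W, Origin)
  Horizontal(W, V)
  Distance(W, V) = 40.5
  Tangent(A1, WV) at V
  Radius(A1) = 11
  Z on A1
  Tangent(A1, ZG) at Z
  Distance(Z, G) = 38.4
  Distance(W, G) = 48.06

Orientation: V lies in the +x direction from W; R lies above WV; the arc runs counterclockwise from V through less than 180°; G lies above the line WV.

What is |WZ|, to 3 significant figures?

51.4

W is at the origin; WV is horizontal with |WV| = 40.5 and V on the +x side, so V = (40.5, 0.00). The tangent condition forces RV to be normal to WV, so R = V + (0, 11) = (40.5, 11.0). Since RZ ⟂ ZG (tangency), |RG| = √(11.0² + 38.4²) = 39.9 regardless of where Z sits on A1. So G lies on both circle(W, 48.06) and circle(R, 39.9); the above-WV intersection is G = (18.5, 44.4). Z is the foot of the tangent from G: Z = (47.7, 19.3).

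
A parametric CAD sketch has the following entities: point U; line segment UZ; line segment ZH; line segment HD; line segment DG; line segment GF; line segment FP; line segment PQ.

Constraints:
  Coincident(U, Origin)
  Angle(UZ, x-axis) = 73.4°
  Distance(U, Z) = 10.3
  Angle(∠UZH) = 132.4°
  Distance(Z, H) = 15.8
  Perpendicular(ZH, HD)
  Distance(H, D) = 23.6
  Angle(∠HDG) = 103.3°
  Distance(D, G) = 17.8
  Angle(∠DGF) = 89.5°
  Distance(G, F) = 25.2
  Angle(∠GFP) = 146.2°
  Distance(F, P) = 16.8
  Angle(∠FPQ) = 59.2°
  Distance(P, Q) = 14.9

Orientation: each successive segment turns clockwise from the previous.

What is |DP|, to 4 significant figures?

39.91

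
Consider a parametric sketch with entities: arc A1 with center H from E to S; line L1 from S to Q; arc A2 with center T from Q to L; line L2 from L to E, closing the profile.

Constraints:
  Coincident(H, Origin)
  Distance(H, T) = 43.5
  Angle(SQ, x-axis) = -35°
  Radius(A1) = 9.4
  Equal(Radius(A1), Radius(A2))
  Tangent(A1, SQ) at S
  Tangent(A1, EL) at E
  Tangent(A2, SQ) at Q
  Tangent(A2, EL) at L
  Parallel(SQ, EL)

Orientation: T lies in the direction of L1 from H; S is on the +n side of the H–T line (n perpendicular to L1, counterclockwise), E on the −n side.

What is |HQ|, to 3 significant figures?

44.5

Tangency of A1 to both parallel lines with radius 9.4 puts S and E at H ± 9.4·n: S = (5.39, 7.70), E = (-5.39, -7.70). Equal radii place Q and L the same way about T: Q = T + 9.4·n = (41.0, -17.3), L = T − 9.4·n = (30.2, -32.7). Then |HQ| = |Q − H| = 44.5.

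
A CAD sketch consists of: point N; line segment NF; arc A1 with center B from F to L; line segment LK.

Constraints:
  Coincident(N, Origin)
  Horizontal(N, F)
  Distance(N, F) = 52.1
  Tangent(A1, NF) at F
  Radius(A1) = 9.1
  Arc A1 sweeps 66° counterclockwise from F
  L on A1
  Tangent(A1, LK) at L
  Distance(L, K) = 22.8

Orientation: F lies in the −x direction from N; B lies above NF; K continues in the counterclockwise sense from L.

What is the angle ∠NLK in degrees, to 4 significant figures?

73.03°

On A1, F sits at bearing -90° from B; a 66° counterclockwise sweep puts L at bearing -24°, so L = B + 9.1·(cos -24°, sin -24°) = (-43.79, 5.399). The tangent condition forces BL to be normal to LK, so LK runs along (−sin -24°, cos -24°); with |LK| = 22.8, K = (-34.51, 26.23). Then cos ∠NLK = LN·LK / (|LN||LK|), giving 73.03°.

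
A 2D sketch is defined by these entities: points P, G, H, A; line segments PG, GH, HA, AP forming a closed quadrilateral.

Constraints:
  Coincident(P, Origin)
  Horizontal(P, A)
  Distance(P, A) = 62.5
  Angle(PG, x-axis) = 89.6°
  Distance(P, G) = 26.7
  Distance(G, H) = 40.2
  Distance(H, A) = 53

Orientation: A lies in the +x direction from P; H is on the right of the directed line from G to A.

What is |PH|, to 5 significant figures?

16.240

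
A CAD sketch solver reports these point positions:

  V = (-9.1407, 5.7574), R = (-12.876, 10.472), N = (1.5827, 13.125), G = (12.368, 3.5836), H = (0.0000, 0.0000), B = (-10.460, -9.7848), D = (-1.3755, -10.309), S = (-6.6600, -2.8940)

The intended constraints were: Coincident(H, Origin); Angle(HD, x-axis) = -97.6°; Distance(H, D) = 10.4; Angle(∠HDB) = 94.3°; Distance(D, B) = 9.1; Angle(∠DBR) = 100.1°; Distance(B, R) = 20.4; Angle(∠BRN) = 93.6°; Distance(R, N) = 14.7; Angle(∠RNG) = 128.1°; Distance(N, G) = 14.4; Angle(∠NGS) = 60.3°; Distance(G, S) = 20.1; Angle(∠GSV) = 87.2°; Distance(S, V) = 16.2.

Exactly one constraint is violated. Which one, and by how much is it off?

Distance(S, V) = 16.2 — off by 7.20.

H = (0.00, 0.00) ✓; HD at -97.60° ✓; |HD| = 10.40 ✓; ∠HDB = 94.30° ✓; |DB| = 9.100 ✓; ∠DBR = 100.1° ✓; |BR| = 20.40 ✓; ∠BRN = 93.60° ✓; |RN| = 14.70 ✓; ∠RNG = 128.1° ✓; |NG| = 14.40 ✓; ∠NGS = 60.30° ✓; |GS| = 20.10 ✓; ∠GSV = 87.20° ✓; |SV| = 9.000 ✗.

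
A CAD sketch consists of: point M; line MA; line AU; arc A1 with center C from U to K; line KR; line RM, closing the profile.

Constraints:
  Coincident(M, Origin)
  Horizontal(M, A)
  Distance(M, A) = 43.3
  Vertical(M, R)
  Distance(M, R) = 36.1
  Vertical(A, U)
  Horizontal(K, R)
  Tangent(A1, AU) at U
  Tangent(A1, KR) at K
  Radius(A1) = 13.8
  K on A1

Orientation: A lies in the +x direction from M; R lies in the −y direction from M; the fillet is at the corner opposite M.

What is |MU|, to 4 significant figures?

48.71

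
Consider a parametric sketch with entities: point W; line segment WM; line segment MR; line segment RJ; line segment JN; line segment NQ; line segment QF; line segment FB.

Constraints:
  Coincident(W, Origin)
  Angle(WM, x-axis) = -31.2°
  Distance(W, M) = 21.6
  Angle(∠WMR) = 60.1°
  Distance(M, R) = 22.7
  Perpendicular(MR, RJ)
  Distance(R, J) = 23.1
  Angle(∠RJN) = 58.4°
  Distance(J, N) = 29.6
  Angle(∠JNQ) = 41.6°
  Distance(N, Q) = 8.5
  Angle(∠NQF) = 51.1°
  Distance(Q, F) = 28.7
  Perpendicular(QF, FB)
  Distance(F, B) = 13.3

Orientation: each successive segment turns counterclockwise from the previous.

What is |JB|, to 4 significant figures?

42.39

W is at the origin; WM runs at -31.2° with length 21.6, so M = (18.48, -11.19). ∠WMR = 60.1° gives MR at 88.70° from the x-axis; with |MR| = 22.7, R = (18.99, 11.50). MR ⟂ RJ, so RJ runs at 178.7°; with |RJ| = 23.1, J = (-4.103, 12.03). ∠RJN = 58.4° gives JN at -59.70° from the x-axis; with |JN| = 29.6, N = (10.83, -13.53). ∠JNQ = 41.6° gives NQ at 78.70° from the x-axis; with |NQ| = 8.5, Q = (12.50, -5.192). ∠NQF = 51.1° gives QF at -152.4° from the x-axis; with |QF| = 28.7, F = (-12.94, -18.49). The perpendicularity gives FB at right angles to QF, so FB runs at -62.40°; with |FB| = 13.3, B = (-6.776, -30.28). Then |JB| = |B − J| = 42.39.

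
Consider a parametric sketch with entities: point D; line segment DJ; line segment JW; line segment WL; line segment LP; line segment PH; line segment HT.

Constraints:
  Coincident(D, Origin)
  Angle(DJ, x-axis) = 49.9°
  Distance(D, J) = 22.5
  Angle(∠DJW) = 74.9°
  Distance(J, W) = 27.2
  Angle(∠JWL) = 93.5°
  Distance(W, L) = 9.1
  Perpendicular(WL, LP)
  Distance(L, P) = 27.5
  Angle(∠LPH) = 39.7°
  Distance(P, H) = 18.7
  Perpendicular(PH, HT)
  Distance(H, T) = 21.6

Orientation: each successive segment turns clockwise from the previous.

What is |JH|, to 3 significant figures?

14.1

D is at the origin; DJ runs at 49.9° with length 22.5, so J = (14.5, 17.2). ∠DJW = 74.9° gives JW at -55.2° from the x-axis; with |JW| = 27.2, W = (30.0, -5.12). ∠JWL = 93.5° gives WL at -142° from the x-axis; with |WL| = 9.1, L = (22.9, -10.8). WL ⟂ LP, so LP runs at 128°; with |LP| = 27.5, P = (5.83, 10.8). ∠LPH = 39.7° gives PH at -12.0° from the x-axis; with |PH| = 18.7, H = (24.1, 6.93). Then |JH| = |H − J| = 14.1.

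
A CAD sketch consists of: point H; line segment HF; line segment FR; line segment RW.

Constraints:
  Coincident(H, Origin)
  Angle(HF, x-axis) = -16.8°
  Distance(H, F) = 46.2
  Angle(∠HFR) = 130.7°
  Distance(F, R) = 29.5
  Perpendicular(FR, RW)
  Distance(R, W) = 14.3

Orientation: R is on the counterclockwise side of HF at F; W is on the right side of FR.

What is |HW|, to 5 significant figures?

77.385

∠HFR = 130.7°, so FR runs at -16.8° + (180° − 130.7°) = 32.500° from the x-axis; with |FR| = 29.5, R = F + 29.5·(cos 32.500°, sin 32.500°) = (69.108, 2.4971). FR is perpendicular to RW; with |RW| = 14.3 on the right of FR, W = R + 14.3·(0.53730, -0.84339) = (76.792, -9.5634). Then |HW| = |W − H| = 77.385.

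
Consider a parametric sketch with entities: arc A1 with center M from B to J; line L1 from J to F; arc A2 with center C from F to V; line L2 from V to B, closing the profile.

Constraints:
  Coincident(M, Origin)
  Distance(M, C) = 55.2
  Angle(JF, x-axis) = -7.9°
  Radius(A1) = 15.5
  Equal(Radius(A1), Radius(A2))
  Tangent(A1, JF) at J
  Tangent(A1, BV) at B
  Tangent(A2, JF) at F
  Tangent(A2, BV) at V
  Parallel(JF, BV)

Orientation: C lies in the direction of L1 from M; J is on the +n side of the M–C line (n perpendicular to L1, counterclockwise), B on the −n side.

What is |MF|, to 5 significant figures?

57.335

Tangency of A1 to both parallel lines with radius 15.5 puts J and B at M ± 15.5·n: J = (2.1304, 15.353), B = (-2.1304, -15.353). Equal radii place F and V the same way about C: F = C + 15.5·n = (56.807, 7.7660), V = C − 15.5·n = (52.546, -22.940). Then |MF| = |F − M| = 57.335.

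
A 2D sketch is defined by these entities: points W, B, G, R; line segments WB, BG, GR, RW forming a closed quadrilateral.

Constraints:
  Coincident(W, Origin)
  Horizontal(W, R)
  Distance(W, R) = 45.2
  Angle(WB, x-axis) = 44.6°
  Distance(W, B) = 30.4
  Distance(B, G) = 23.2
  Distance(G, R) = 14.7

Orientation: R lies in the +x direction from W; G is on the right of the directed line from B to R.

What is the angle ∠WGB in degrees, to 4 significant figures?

67.38°

W is at the origin; W and R share the same y with |WR| = 45.2 and R in +x, so R = (45.2, 0). WB runs at 44.6° with |WB| = 30.4, so B = (21.65, 21.35). G is determined by |BG| = 23.2 and |GR| = 14.7 together: it lies at the intersection of circle(B, 23.2) and circle(R, 14.7). With |BR| = 31.79, the foot of the radical line on BR is 20.96 from B and the perpendicular offset is √(23.2² − 20.96²) = 9.944. Taking the right-of-BR solution: G = (30.50, -0.09828).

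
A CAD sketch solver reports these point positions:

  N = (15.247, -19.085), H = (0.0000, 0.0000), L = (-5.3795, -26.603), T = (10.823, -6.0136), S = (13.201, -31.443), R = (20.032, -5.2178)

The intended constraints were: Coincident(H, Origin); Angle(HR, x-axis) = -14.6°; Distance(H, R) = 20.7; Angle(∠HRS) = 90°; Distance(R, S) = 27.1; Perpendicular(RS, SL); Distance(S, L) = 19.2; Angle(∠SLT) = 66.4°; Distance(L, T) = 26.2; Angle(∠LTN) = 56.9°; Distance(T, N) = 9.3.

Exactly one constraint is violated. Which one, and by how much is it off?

Distance(T, N) = 9.3 — off by 4.50.

H = (0.00, 0.00) ✓; HR at -14.60° ✓; |HR| = 20.70 ✓; ∠HRS = 90.00° ✓; |RS| = 27.10 ✓; ∠(RS, SL) = 90.00° ✓; |SL| = 19.20 ✓; ∠SLT = 66.40° ✓; |LT| = 26.20 ✓; ∠LTN = 56.90° ✓; |TN| = 13.80 ✗.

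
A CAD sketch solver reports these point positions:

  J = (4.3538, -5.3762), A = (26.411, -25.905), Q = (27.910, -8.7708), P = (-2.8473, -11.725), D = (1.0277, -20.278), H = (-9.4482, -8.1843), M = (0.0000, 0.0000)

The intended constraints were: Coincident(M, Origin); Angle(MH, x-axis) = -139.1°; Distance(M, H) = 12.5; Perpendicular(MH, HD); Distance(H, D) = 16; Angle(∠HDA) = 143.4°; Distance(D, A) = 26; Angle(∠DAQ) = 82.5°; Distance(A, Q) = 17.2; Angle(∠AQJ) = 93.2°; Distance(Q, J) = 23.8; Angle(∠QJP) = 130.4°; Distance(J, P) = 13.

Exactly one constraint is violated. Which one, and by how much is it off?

Distance(J, P) = 13 — off by 3.40.

M = (0.00, 0.00) ✓; MH at -139.1° ✓; |MH| = 12.50 ✓; ∠(MH, HD) = 90.00° ✓; |HD| = 16.00 ✓; ∠HDA = 143.4° ✓; |DA| = 26.00 ✓; ∠DAQ = 82.50° ✓; |AQ| = 17.20 ✓; ∠AQJ = 93.20° ✓; |QJ| = 23.80 ✓; ∠QJP = 130.4° ✓; |JP| = 9.600 ✗.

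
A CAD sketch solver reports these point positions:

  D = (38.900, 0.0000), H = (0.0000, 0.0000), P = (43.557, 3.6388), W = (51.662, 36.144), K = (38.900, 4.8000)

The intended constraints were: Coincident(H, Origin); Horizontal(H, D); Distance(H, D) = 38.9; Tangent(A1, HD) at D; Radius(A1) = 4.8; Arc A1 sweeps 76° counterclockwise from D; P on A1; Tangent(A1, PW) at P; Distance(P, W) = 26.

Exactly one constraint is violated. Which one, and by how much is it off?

Distance(P, W) = 26 — off by 7.50.

H = (0.00, 0.00) ✓; H.y = 0.00, D.y = 0.00 ✓; |HD| = 38.90 ✓; ∠(KD, DH) = 90.00° ✓; |KD| = 4.800 ✓; bearing(K→P) − bearing(K→D) = 76.00° ✓; |KP| = 4.800 ✓; ∠(KP, PW) = 90.00° ✓; |PW| = 33.50 ✗.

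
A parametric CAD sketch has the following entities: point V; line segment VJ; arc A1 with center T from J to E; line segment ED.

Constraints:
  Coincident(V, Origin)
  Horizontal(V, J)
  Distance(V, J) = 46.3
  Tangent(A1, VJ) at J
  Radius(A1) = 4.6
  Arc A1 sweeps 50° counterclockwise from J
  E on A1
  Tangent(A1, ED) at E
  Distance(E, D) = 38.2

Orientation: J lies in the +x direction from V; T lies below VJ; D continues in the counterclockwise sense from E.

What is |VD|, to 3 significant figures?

35.9

V is at the origin; VJ is horizontal with |VJ| = 46.3 and J on the +x side, so J = (46.3, 0.00). The tangent condition forces TJ to be normal to VJ, so T = J + (0, -4.6) = (46.3, -4.60). On A1, J sits at bearing 90° from T; a 50° counterclockwise sweep puts E at bearing 140°, so E = T + 4.6·(cos 140°, sin 140°) = (42.8, -1.64). Since A1 is tangent to ED there, TE ⟂ ED, so ED runs along (−sin 140°, cos 140°); with |ED| = 38.2, D = (18.2, -30.9). Then |VD| = |D − V| = 35.9.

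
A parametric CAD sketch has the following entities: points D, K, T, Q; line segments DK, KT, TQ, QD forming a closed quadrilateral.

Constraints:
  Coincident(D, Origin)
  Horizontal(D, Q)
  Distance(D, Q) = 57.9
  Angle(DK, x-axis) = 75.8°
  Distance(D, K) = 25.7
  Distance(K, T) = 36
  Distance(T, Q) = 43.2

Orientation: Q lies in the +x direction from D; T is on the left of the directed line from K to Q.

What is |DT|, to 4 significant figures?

55.48

Checks: |KT| = 36.00 ✓; |TQ| = 43.20 ✓.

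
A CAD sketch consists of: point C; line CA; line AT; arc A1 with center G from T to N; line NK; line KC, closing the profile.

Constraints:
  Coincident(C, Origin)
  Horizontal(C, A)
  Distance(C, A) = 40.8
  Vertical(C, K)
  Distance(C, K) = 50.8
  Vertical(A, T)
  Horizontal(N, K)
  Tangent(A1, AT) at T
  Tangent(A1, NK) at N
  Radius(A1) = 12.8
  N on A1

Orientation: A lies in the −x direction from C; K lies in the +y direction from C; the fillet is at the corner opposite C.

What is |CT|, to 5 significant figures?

55.755

The virtual corner opposite C is at (-40.800, 50.800). Since A1 is tangent to AT there, GT ⟂ AT and tangency of A1 to NK means the radius GN is perpendicular to NK, with radius 12.8, so the center G sits 12.8 in from both sides at G = (-28.000, 38.000). That places the tangent points at T = (-40.800, 38.000) on AT and N = (-28.000, 50.800) on NK. Then |CT| = |T − C| = 55.755.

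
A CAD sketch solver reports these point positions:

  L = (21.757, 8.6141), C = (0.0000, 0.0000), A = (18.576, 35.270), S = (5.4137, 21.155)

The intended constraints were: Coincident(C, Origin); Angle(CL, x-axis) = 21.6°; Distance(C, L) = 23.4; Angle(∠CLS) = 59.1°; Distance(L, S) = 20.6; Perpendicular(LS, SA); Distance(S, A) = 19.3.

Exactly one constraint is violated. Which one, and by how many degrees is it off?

Perpendicular(LS, SA) — off by 5.50°.

C = (0.00, 0.00) ✓; CL at 21.60° ✓; |CL| = 23.40 ✓; ∠CLS = 59.10° ✓; |LS| = 20.60 ✓; ∠(LS, SA) = 95.50° ✗; |SA| = 19.30 ✓.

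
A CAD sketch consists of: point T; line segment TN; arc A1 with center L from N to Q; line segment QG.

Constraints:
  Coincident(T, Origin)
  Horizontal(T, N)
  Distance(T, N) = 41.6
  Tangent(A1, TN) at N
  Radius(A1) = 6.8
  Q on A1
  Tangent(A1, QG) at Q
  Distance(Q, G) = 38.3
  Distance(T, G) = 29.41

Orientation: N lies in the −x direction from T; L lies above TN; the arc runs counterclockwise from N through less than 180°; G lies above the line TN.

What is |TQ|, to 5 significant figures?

36.999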